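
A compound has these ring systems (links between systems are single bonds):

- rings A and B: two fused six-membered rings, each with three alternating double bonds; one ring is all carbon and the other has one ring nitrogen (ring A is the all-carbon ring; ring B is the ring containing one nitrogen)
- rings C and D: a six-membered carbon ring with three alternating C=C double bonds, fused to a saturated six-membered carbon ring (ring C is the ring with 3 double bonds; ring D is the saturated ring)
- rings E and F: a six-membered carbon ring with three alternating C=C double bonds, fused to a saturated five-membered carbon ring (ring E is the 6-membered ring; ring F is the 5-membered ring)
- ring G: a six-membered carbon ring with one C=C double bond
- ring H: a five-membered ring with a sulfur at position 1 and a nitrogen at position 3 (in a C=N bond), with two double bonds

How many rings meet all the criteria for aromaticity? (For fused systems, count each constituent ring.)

Rings A and B form a fused bicyclic system (with one nitrogen) with 10 sp² atoms and 10 π electrons from ring double bonds. 10 = 4(2)+2, so the system is aromatic and both rings count as aromatic (quinoline).
Ring C has a continuous p-orbital overlap around the ring; 3 ring double bonds give 6 π electrons. Since 6 = 4n+2 (n=1), ring C is aromatic (benzene ring).
Ring D has four sp³ carbons, so it is not fully conjugated — not aromatic (cyclohexane ring).
Ring E has a continuous p-orbital overlap around the ring; 3 ring double bonds give 6 π electrons. 6 = 4(1)+2, so ring E is aromatic (benzene ring).
Ring F has three sp³ carbons, so it is not fully conjugated — not aromatic (cyclopentane ring).
Ring G has four sp³ carbons, so it is not fully conjugated — not aromatic (cyclohexene).
Ring H has a continuous p-orbital overlap around the ring; 2 ring double bonds (4 π electrons) plus a heteroatom lone pair (2) give 6 π electrons. 6 = 4(1)+2, so ring H is aromatic (thiazole).
Aromatic: A, B, C, E, H. Total: 5.

5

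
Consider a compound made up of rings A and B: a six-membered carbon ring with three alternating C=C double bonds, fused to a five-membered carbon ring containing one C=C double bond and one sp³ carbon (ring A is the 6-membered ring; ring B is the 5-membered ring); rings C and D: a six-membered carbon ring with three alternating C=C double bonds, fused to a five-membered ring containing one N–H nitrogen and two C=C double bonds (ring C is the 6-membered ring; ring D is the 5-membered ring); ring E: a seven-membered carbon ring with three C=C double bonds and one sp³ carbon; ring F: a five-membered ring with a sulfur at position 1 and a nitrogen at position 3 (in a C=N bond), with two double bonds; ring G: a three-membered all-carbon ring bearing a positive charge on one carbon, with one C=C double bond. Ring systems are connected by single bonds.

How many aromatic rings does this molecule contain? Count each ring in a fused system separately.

Ring A is fully conjugated (every ring atom contributes a p orbital); 3 ring double bonds give 6 π electrons. Since 6 = 4n+2 (n=1), ring A is aromatic (benzene ring).
Ring B has one sp³ carbon, so it is not fully conjugated — not aromatic (cyclopentene ring).
Rings C and D form a fused bicyclic system (with one N–H) with 9 sp² atoms and 10 π electrons from ring double bonds plus a heteroatom lone pair. 10 = 4(2)+2, so the system is aromatic and both rings count as aromatic (indole).
Ring E has one sp³ carbon, so it is not fully conjugated — not aromatic (cycloheptatriene).
Ring F is fully conjugated (every ring atom contributes a p orbital); 2 ring double bonds (4 π electrons) plus a heteroatom lone pair (2) give 6 π electrons. 6 = 4(1)+2, so ring F is aromatic (thiazole).
Ring G is planar and fully conjugated; 1 ring double bond (2 π electrons) plus the carbocation's empty p orbital (0, but keeps the ring conjugated) give 2 π electrons. Since 2 = 4n+2 (n=0), ring G is aromatic (cyclopropenyl cation).
Aromatic: A, C, D, F, G. Total: 5.

5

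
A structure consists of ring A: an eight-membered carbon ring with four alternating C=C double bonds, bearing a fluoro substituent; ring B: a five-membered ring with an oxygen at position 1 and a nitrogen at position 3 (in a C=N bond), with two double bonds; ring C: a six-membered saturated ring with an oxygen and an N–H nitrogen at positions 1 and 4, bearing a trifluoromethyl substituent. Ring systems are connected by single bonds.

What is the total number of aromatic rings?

1

Ring A has only sp² ring atoms; a planar conformation would have a fully conjugated π system of 8 electrons. But 8 = 4(2), which is 4n not 4n+2, so ring A is not aromatic (cyclooctatetraene) — cyclooctatetraene distorts into a non-planar tub to avoid antiaromaticity.
Ring B has a continuous p-orbital overlap around the ring; 2 ring double bonds (4 π electrons) plus a heteroatom lone pair (2) give 6 π electrons. That satisfies 4n+2 with n=1, so ring B is aromatic (oxazole).
Ring C has only sp³ atoms, so it is not fully conjugated — not aromatic (morpholine).
Aromatic: B. Total: 1.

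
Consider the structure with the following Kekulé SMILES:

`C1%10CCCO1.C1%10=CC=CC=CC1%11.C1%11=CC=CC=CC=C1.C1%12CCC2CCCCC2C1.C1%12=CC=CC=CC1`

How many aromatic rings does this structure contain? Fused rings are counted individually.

The SMILES encodes a five-membered saturated ring of four carbons and one oxygen; a seven-membered carbon ring with three C=C double bonds and one sp³ carbon; an eight-membered carbon ring with four alternating C=C double bonds; two fused six-membered saturated carbon rings; a seven-membered carbon ring with three C=C double bonds and one sp³ carbon.
The 5-membered ring with one oxygen has only sp³ atoms, so it is not fully conjugated — not aromatic (tetrahydrofuran).
The 7-membered ring has one sp³ carbon, so it is not fully conjugated — not aromatic (cycloheptatriene).
The 8-membered ring has only sp² ring atoms; a planar conformation would have a fully conjugated π system of 8 electrons. But 8 = 4(2), which is 4n not 4n+2, so it is not aromatic (cyclooctatetraene) — cyclooctatetraene distorts into a non-planar tub to avoid antiaromaticity.
The 6-membered ring has only sp³ atoms, so it is not fully conjugated — not aromatic (cyclohexane ring).
The second 6-membered ring has only sp³ atoms, so it is not fully conjugated — not aromatic (cyclohexane ring).
The second 7-membered ring has one sp³ carbon, so it is not fully conjugated — not aromatic (cycloheptatriene).
None of the rings are aromatic. Total: 0.

0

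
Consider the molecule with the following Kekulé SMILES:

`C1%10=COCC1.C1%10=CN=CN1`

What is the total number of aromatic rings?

1

The SMILES encodes a five-membered ring of four carbons and one oxygen, with one C=C double bond and two sp³ carbons; a five-membered ring with nitrogens at positions 1 and 3 (one bearing H, one in a C=N bond) and two double bonds.
The 5-membered ring with one oxygen has two sp³ carbons, so it is not fully conjugated — not aromatic (2,3-dihydrofuran).
The 5-membered ring with two nitrogens (one N–H, one =N–) has a continuous p-orbital overlap around the ring; 2 ring double bonds (4 π electrons) plus a heteroatom lone pair (2) give 6 π electrons. That satisfies 4n+2 with n=1, so it is aromatic (imidazole).
1 of the 2 rings is aromatic. Total: 1.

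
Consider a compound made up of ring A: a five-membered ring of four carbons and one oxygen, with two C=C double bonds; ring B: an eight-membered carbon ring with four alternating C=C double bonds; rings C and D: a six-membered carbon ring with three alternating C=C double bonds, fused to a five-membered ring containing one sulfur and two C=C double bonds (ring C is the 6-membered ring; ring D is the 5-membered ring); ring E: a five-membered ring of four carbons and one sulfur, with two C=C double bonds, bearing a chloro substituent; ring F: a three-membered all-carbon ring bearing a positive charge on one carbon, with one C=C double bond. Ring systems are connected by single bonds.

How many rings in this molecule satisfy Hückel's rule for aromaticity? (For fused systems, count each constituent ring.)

Ring A has a continuous p-orbital overlap around the ring; 2 ring double bonds (4 π electrons) plus a heteroatom lone pair (2) give 6 π electrons. Since 6 = 4n+2 (n=1), ring A is aromatic (furan).
Ring B has only sp² ring atoms; a planar conformation would have a fully conjugated π system of 8 electrons. But 8 = 4(2), which is 4n not 4n+2, so ring B is not aromatic (cyclooctatetraene) — cyclooctatetraene distorts into a non-planar tub to avoid antiaromaticity.
Rings C and D form a fused bicyclic system (with one sulfur) with 9 sp² atoms and 10 π electrons from ring double bonds plus a heteroatom lone pair. 10 = 4(2)+2, so the system is aromatic and both rings count as aromatic (benzothiophene).
Ring E is fully conjugated (every ring atom contributes a p orbital); 2 ring double bonds (4 π electrons) plus a heteroatom lone pair (2) give 6 π electrons. That satisfies 4n+2 with n=1, so ring E is aromatic (thiophene).
Ring F is fully conjugated (every ring atom contributes a p orbital); 1 ring double bond (2 π electrons) plus the carbocation's empty p orbital (0, but keeps the ring conjugated) give 2 π electrons. Since 2 = 4n+2 (n=0), ring F is aromatic (cyclopropenyl cation).
Aromatic: A, C, D, E, F. Total: 5.

5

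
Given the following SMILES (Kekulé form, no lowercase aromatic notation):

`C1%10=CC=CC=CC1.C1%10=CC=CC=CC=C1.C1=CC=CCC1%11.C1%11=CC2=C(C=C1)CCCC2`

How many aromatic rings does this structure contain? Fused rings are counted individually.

1

The SMILES encodes a seven-membered carbon ring with three C=C double bonds and one sp³ carbon; an eight-membered carbon ring with four alternating C=C double bonds; a six-membered carbon ring with two conjugated C=C double bonds and two sp³ carbons; a six-membered carbon ring with three alternating C=C double bonds, fused to a saturated six-membered carbon ring.
The 7-membered ring has one sp³ carbon, so it is not fully conjugated — not aromatic (cycloheptatriene).
The 8-membered ring has only sp² ring atoms; a planar conformation would have a fully conjugated π system of 8 electrons. But 8 = 4(2), which is 4n not 4n+2, so it is not aromatic (cyclooctatetraene) — cyclooctatetraene distorts into a non-planar tub to avoid antiaromaticity.
The 6-membered ring has two sp³ carbons, so it is not fully conjugated — not aromatic (1,3-cyclohexadiene).
The second 6-membered ring is planar and fully conjugated; 3 ring double bonds give 6 π electrons. That satisfies 4n+2 with n=1, so it is aromatic (benzene ring).
The third 6-membered ring has four sp³ carbons, so it is not fully conjugated — not aromatic (cyclohexane ring).
1 of the 5 rings is aromatic. Total: 1.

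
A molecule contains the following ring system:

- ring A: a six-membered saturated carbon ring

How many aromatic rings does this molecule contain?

Ring A has only sp³ atoms, so it is not fully conjugated — not aromatic (cyclohexane).

0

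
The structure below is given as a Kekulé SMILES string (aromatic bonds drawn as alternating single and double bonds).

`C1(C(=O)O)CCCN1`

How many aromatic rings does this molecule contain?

0

The SMILES encodes a five-membered saturated ring of four carbons and one N–H nitrogen.
The 5-membered ring with one N–H has only sp³ atoms, so it is not fully conjugated — not aromatic (pyrrolidine).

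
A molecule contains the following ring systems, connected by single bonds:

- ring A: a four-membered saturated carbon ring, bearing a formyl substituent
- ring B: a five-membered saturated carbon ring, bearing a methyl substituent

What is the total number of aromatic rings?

0

Ring A has only sp³ atoms, so it is not fully conjugated — not aromatic (cyclobutane).
Ring B has only sp³ atoms, so it is not fully conjugated — not aromatic (cyclopentane).
No ring is aromatic. Total: 0.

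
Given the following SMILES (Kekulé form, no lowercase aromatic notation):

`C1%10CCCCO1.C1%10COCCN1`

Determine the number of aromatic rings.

The SMILES encodes a six-membered saturated ring of five carbons and one oxygen; a six-membered saturated ring with an oxygen and an N–H nitrogen at positions 1 and 4.
The 6-membered ring with one oxygen has only sp³ atoms, so it is not fully conjugated — not aromatic (tetrahydropyran).
The 6-membered ring with one oxygen and one N–H (1,4) has only sp³ atoms, so it is not fully conjugated — not aromatic (morpholine).
None of the rings are aromatic. Total: 0.

0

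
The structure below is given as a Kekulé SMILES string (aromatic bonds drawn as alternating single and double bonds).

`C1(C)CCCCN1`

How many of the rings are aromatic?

0

The SMILES encodes a six-membered saturated ring of five carbons and one N–H nitrogen.
The 6-membered ring with one N–H has only sp³ atoms, so it is not fully conjugated — not aromatic (piperidine).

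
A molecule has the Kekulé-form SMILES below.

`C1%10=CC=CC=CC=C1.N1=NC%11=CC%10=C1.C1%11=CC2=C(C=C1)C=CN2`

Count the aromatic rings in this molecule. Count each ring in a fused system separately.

The SMILES encodes an eight-membered carbon ring with four alternating C=C double bonds; a six-membered ring with two adjacent nitrogens and three alternating double bonds; a six-membered carbon ring with three alternating C=C double bonds, fused to a five-membered ring containing one N–H nitrogen and two C=C double bonds.
The 8-membered ring has only sp² ring atoms; a planar conformation would have a fully conjugated π system of 8 electrons. But 8 = 4(2), which is 4n not 4n+2, so it is not aromatic (cyclooctatetraene) — cyclooctatetraene distorts into a non-planar tub to avoid antiaromaticity.
The 6-membered ring with two nitrogens (1,2) is planar and fully conjugated; 3 ring double bonds give 6 π electrons. That satisfies 4n+2 with n=1, so it is aromatic (pyridazine).
The fused 6/5-membered bicyclic (with one N–H) is a single π system with 9 sp² atoms and 10 π electrons from ring double bonds plus a heteroatom lone pair. 10 = 4(2)+2, so the system is aromatic and both rings count as aromatic (indole).
3 of the 4 rings are aromatic. Total: 3.

3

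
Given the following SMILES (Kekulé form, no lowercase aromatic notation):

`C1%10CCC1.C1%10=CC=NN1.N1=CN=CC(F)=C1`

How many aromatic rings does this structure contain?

2

The SMILES encodes a four-membered saturated carbon ring; a five-membered ring with two adjacent nitrogens (one bearing H, one in a double bond) and two double bonds; a six-membered ring with nitrogens at positions 1 and 3 and three alternating double bonds.
The 4-membered ring has only sp³ atoms, so it is not fully conjugated — not aromatic (cyclobutane).
The 5-membered ring with two adjacent nitrogens (one N–H, one =N–) is planar and fully conjugated; 2 ring double bonds (4 π electrons) plus a heteroatom lone pair (2) give 6 π electrons. 6 = 4(1)+2, so it is aromatic (pyrazole).
The 6-membered ring with two nitrogens (1,3) is planar and fully conjugated; 3 ring double bonds give 6 π electrons. 6 = 4(1)+2, so it is aromatic (pyrimidine).
2 of the 3 rings are aromatic. Total: 2.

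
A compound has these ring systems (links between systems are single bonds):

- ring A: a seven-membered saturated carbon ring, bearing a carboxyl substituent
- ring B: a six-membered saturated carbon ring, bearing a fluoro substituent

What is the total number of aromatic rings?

Ring A has only sp³ atoms, so it is not fully conjugated — not aromatic (cycloheptane).
Ring B has only sp³ atoms, so it is not fully conjugated — not aromatic (cyclohexane).
No ring is aromatic. Total: 0.

0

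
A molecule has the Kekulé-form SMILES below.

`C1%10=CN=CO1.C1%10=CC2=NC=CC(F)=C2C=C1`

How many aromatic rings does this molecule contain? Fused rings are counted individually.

3

The SMILES encodes a five-membered ring with an oxygen at position 1 and a nitrogen at position 3 (in a C=N bond), with two double bonds; two fused six-membered rings, each with three alternating double bonds; one ring is all carbon and the other has one ring nitrogen.
The 5-membered ring with one oxygen and one =N– is fully conjugated (every ring atom contributes a p orbital); 2 ring double bonds (4 π electrons) plus a heteroatom lone pair (2) give 6 π electrons. 6 = 4(1)+2, so it is aromatic (oxazole).
The fused 6/6-membered bicyclic (with one nitrogen) is a single π system with 10 sp² atoms and 10 π electrons from ring double bonds. 10 = 4(2)+2, so the system is aromatic and both rings count as aromatic (quinoline).
3 of the 3 rings are aromatic. Total: 3.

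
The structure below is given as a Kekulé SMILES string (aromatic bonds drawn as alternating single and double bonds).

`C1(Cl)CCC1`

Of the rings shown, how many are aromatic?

The SMILES encodes a four-membered saturated carbon ring.
The 4-membered ring has only sp³ atoms, so it is not fully conjugated — not aromatic (cyclobutane).

0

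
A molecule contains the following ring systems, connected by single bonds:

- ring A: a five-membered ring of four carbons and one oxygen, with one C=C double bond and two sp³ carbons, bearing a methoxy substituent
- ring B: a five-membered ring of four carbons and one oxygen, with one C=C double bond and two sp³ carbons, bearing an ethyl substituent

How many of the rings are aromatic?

0

Ring A has two sp³ carbons, so it is not fully conjugated — not aromatic (2,3-dihydrofuran).
Ring B has two sp³ carbons, so it is not fully conjugated — not aromatic (2,3-dihydrofuran).
No ring is aromatic. Total: 0.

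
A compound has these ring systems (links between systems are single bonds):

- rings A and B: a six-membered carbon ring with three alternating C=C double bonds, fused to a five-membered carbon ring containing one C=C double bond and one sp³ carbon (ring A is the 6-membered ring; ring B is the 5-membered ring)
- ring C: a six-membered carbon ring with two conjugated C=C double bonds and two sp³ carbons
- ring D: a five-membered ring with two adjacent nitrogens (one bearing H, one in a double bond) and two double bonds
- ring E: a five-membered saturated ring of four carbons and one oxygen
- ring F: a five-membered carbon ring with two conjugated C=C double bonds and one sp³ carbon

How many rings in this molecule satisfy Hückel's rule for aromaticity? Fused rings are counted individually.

Ring A has a continuous p-orbital overlap around the ring; 3 ring double bonds give 6 π electrons. Since 6 = 4n+2 (n=1), ring A is aromatic (benzene ring).
Ring B has one sp³ carbon, so it is not fully conjugated — not aromatic (cyclopentene ring).
Ring C has two sp³ carbons, so it is not fully conjugated — not aromatic (1,3-cyclohexadiene).
Ring D is fully conjugated (every ring atom contributes a p orbital); 2 ring double bonds (4 π electrons) plus a heteroatom lone pair (2) give 6 π electrons. Since 6 = 4n+2 (n=1), ring D is aromatic (pyrazole).
Ring E has only sp³ atoms, so it is not fully conjugated — not aromatic (tetrahydrofuran).
Ring F has one sp³ carbon, so it is not fully conjugated — not aromatic (cyclopentadiene).
Aromatic: A, D. Total: 2.

2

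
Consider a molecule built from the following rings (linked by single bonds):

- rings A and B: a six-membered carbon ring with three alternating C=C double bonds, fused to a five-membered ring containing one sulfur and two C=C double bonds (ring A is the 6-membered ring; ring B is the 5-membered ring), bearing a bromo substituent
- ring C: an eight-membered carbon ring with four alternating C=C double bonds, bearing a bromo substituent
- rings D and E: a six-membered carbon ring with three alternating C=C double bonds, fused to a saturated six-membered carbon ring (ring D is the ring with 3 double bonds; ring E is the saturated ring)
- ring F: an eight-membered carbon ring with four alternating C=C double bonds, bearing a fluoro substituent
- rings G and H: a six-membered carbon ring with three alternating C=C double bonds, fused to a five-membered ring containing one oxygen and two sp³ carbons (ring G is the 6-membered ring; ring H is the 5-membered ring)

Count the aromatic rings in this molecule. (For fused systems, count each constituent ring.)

4

Rings A and B form a fused bicyclic system (with one sulfur) with 9 sp² atoms and 10 π electrons from ring double bonds plus a heteroatom lone pair. 10 = 4(2)+2, so the system is aromatic and both rings count as aromatic (benzothiophene).
Ring C has only sp² ring atoms; a planar conformation would have a fully conjugated π system of 8 electrons. But 8 = 4(2), which is 4n not 4n+2, so ring C is not aromatic (cyclooctatetraene) — cyclooctatetraene distorts into a non-planar tub to avoid antiaromaticity.
Ring D has a continuous p-orbital overlap around the ring; 3 ring double bonds give 6 π electrons. 6 = 4(1)+2, so ring D is aromatic (benzene ring).
Ring E has four sp³ carbons, so it is not fully conjugated — not aromatic (cyclohexane ring).
Ring F has only sp² ring atoms; a planar conformation would have a fully conjugated π system of 8 electrons. But 8 = 4(2), which is 4n not 4n+2, so ring F is not aromatic (cyclooctatetraene) — cyclooctatetraene distorts into a non-planar tub to avoid antiaromaticity.
Ring G is planar and fully conjugated; 3 ring double bonds give 6 π electrons. 6 = 4(1)+2, so ring G is aromatic (benzene ring).
Ring H has two sp³ carbons, so it is not fully conjugated — not aromatic (oxolane ring).
Aromatic: A, B, D, G. Total: 4.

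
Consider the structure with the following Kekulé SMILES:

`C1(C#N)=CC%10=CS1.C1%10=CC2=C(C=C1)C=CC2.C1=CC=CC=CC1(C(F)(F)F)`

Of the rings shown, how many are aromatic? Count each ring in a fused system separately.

2

The SMILES encodes a five-membered ring of four carbons and one sulfur, with two C=C double bonds; a six-membered carbon ring with three alternating C=C double bonds, fused to a five-membered carbon ring containing one C=C double bond and one sp³ carbon; a seven-membered carbon ring with three C=C double bonds and one sp³ carbon.
The 5-membered ring with one sulfur is planar and fully conjugated; 2 ring double bonds (4 π electrons) plus a heteroatom lone pair (2) give 6 π electrons. 6 = 4(1)+2, so it is aromatic (thiophene).
The 6-membered ring is fully conjugated (every ring atom contributes a p orbital); 3 ring double bonds give 6 π electrons. That satisfies 4n+2 with n=1, so it is aromatic (benzene ring).
The 5-membered ring has one sp³ carbon, so it is not fully conjugated — not aromatic (cyclopentene ring).
The 7-membered ring has one sp³ carbon, so it is not fully conjugated — not aromatic (cycloheptatriene).
2 of the 4 rings are aromatic. Total: 2.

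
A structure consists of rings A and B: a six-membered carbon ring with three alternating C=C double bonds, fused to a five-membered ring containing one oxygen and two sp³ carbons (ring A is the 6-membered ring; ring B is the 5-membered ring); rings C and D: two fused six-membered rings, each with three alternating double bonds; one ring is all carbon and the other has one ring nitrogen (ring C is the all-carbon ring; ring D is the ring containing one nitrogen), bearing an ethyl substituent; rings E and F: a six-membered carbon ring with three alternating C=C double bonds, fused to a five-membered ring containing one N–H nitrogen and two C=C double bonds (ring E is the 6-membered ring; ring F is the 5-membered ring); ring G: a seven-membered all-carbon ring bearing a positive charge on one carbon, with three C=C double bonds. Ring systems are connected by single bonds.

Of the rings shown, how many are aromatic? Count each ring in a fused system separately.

Ring A is planar and fully conjugated; 3 ring double bonds give 6 π electrons. That satisfies 4n+2 with n=1, so ring A is aromatic (benzene ring).
Ring B has two sp³ carbons, so it is not fully conjugated — not aromatic (oxolane ring).
Rings C and D form a fused bicyclic system (with one nitrogen) with 10 sp² atoms and 10 π electrons from ring double bonds. 10 = 4(2)+2, so the system is aromatic and both rings count as aromatic (quinoline).
Rings E and F form a fused bicyclic system (with one N–H) with 9 sp² atoms and 10 π electrons from ring double bonds plus a heteroatom lone pair. 10 = 4(2)+2, so the system is aromatic and both rings count as aromatic (indole).
Ring G is fully conjugated (every ring atom contributes a p orbital); 3 ring double bonds (6 π electrons) plus the carbocation's empty p orbital (0, but keeps the ring conjugated) give 6 π electrons. 6 = 4(1)+2, so ring G is aromatic (tropylium cation).
Aromatic: A, C, D, E, F, G. Total: 6.

6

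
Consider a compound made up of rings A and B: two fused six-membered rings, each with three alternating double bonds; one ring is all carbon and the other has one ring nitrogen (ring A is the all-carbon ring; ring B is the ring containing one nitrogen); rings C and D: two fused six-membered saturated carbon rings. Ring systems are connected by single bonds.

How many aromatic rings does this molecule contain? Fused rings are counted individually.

Rings A and B form a fused bicyclic system (with one nitrogen) with 10 sp² atoms and 10 π electrons from ring double bonds. 10 = 4(2)+2, so the system is aromatic and both rings count as aromatic (quinoline).
Ring C has only sp³ atoms, so it is not fully conjugated — not aromatic (cyclohexane ring).
Ring D has only sp³ atoms, so it is not fully conjugated — not aromatic (cyclohexane ring).
Aromatic: A, B. Total: 2.

2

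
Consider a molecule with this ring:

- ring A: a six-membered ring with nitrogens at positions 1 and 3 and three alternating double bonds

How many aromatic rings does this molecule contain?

1

Ring A has a continuous p-orbital overlap around the ring; 3 ring double bonds give 6 π electrons. 6 = 4(1)+2, so ring A is aromatic (pyrimidine).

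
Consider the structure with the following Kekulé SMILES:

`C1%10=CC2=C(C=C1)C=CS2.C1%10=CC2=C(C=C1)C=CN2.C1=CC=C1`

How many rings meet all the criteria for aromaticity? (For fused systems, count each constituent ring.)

The SMILES encodes a six-membered carbon ring with three alternating C=C double bonds, fused to a five-membered ring containing one sulfur and two C=C double bonds; a six-membered carbon ring with three alternating C=C double bonds, fused to a five-membered ring containing one N–H nitrogen and two C=C double bonds; a four-membered carbon ring with two alternating C=C double bonds.
The fused 6/5-membered bicyclic (with one sulfur) is a single π system with 9 sp² atoms and 10 π electrons from ring double bonds plus a heteroatom lone pair. 10 = 4(2)+2, so the system is aromatic and both rings count as aromatic (benzothiophene).
The fused 6/5-membered bicyclic (with one N–H) is a single π system with 9 sp² atoms and 10 π electrons from ring double bonds plus a heteroatom lone pair. 10 = 4(2)+2, so the system is aromatic and both rings count as aromatic (indole).
The 4-membered ring has only sp² ring atoms; a planar conformation would have a fully conjugated π system of 4 electrons. But 4 = 4(1), which is 4n not 4n+2, so it is not aromatic (cyclobutadiene) — cyclobutadiene is antiaromatic and distorts to a rectangle.
4 of the 5 rings are aromatic. Total: 4.

4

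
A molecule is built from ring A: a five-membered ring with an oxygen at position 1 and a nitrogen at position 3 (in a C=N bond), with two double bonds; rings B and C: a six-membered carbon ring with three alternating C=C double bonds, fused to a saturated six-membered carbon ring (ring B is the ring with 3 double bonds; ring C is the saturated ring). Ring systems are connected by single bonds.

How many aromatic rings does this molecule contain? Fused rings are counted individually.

Ring A is fully conjugated (every ring atom contributes a p orbital); 2 ring double bonds (4 π electrons) plus a heteroatom lone pair (2) give 6 π electrons. Since 6 = 4n+2 (n=1), ring A is aromatic (oxazole).
Ring B has a continuous p-orbital overlap around the ring; 3 ring double bonds give 6 π electrons. That satisfies 4n+2 with n=1, so ring B is aromatic (benzene ring).
Ring C has four sp³ carbons, so it is not fully conjugated — not aromatic (cyclohexane ring).
Aromatic: A, B. Total: 2.

2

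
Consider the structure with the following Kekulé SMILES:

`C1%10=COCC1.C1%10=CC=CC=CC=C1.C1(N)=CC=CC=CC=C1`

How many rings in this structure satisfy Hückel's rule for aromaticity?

The SMILES encodes a five-membered ring of four carbons and one oxygen, with one C=C double bond and two sp³ carbons; an eight-membered carbon ring with four alternating C=C double bonds; an eight-membered carbon ring with four alternating C=C double bonds.
The 5-membered ring with one oxygen has two sp³ carbons, so it is not fully conjugated — not aromatic (2,3-dihydrofuran).
The 8-membered ring has only sp² ring atoms; a planar conformation would have a fully conjugated π system of 8 electrons. But 8 = 4(2), which is 4n not 4n+2, so it is not aromatic (cyclooctatetraene) — cyclooctatetraene distorts into a non-planar tub to avoid antiaromaticity.
The second 8-membered ring has only sp² ring atoms; a planar conformation would have a fully conjugated π system of 8 electrons. But 8 = 4(2), which is 4n not 4n+2, so it is not aromatic (cyclooctatetraene) — cyclooctatetraene distorts into a non-planar tub to avoid antiaromaticity.
None of the rings are aromatic. Total: 0.

0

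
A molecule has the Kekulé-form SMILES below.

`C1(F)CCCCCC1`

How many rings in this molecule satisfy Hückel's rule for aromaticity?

0

The SMILES encodes a seven-membered saturated carbon ring.
The 7-membered ring has only sp³ atoms, so it is not fully conjugated — not aromatic (cycloheptane).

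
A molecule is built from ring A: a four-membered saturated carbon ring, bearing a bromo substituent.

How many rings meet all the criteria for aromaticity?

0

Ring A has only sp³ atoms, so it is not fully conjugated — not aromatic (cyclobutane).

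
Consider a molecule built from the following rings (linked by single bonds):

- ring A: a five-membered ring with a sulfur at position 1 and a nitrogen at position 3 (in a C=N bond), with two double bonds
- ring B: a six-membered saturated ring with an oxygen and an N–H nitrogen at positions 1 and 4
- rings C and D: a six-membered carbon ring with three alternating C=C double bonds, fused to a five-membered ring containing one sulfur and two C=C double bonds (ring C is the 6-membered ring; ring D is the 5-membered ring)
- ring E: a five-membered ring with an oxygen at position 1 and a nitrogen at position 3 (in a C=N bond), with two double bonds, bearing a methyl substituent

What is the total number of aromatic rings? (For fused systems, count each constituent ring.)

4

Ring A is planar and fully conjugated; 2 ring double bonds (4 π electrons) plus a heteroatom lone pair (2) give 6 π electrons. 6 = 4(1)+2, so ring A is aromatic (thiazole).
Ring B has only sp³ atoms, so it is not fully conjugated — not aromatic (morpholine).
Rings C and D form a fused bicyclic system (with one sulfur) with 9 sp² atoms and 10 π electrons from ring double bonds plus a heteroatom lone pair. 10 = 4(2)+2, so the system is aromatic and both rings count as aromatic (benzothiophene).
Ring E is fully conjugated (every ring atom contributes a p orbital); 2 ring double bonds (4 π electrons) plus a heteroatom lone pair (2) give 6 π electrons. 6 = 4(1)+2, so ring E is aromatic (oxazole).
Aromatic: A, C, D, E. Total: 4.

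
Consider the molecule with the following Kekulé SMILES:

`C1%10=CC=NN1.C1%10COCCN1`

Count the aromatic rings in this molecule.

1

The SMILES encodes a five-membered ring with two adjacent nitrogens (one bearing H, one in a double bond) and two double bonds; a six-membered saturated ring with an oxygen and an N–H nitrogen at positions 1 and 4.
The 5-membered ring with two adjacent nitrogens (one N–H, one =N–) is planar and fully conjugated; 2 ring double bonds (4 π electrons) plus a heteroatom lone pair (2) give 6 π electrons. Since 6 = 4n+2 (n=1), it is aromatic (pyrazole).
The 6-membered ring with one oxygen and one N–H (1,4) has only sp³ atoms, so it is not fully conjugated — not aromatic (morpholine).
1 of the 2 rings is aromatic. Total: 1.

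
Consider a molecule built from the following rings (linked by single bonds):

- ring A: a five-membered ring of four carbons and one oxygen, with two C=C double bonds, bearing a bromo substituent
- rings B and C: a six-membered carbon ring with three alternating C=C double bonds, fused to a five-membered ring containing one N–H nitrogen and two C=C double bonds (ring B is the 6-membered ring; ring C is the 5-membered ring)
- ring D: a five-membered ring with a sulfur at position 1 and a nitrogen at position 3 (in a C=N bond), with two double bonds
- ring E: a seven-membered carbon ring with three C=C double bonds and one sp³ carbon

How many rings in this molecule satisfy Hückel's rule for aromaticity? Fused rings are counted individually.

Ring A is planar and fully conjugated; 2 ring double bonds (4 π electrons) plus a heteroatom lone pair (2) give 6 π electrons. 6 = 4(1)+2, so ring A is aromatic (furan).
Rings B and C form a fused bicyclic system (with one N–H) with 9 sp² atoms and 10 π electrons from ring double bonds plus a heteroatom lone pair. 10 = 4(2)+2, so the system is aromatic and both rings count as aromatic (indole).
Ring D is fully conjugated (every ring atom contributes a p orbital); 2 ring double bonds (4 π electrons) plus a heteroatom lone pair (2) give 6 π electrons. 6 = 4(1)+2, so ring D is aromatic (thiazole).
Ring E has one sp³ carbon, so it is not fully conjugated — not aromatic (cycloheptatriene).
Aromatic: A, B, C, D. Total: 4.

4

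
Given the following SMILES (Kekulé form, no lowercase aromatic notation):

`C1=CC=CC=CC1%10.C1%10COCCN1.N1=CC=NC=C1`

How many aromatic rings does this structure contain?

1

The SMILES encodes a seven-membered carbon ring with three C=C double bonds and one sp³ carbon; a six-membered saturated ring with an oxygen and an N–H nitrogen at positions 1 and 4; a six-membered ring with nitrogens at positions 1 and 4 and three alternating double bonds.
The 7-membered ring has one sp³ carbon, so it is not fully conjugated — not aromatic (cycloheptatriene).
The 6-membered ring with one oxygen and one N–H (1,4) has only sp³ atoms, so it is not fully conjugated — not aromatic (morpholine).
The 6-membered ring with two nitrogens (1,4) has a continuous p-orbital overlap around the ring; 3 ring double bonds give 6 π electrons. 6 = 4(1)+2, so it is aromatic (pyrazine).
1 of the 3 rings is aromatic. Total: 1.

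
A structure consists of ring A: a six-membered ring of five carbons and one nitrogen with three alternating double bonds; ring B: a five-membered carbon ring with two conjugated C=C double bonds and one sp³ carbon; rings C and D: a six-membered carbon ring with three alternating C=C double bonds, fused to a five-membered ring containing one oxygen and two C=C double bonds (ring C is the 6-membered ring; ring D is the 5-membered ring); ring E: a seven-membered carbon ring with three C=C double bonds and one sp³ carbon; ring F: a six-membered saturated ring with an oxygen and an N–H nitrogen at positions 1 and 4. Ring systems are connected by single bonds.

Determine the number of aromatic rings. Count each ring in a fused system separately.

Ring A is fully conjugated (every ring atom contributes a p orbital); 3 ring double bonds give 6 π electrons. That satisfies 4n+2 with n=1, so ring A is aromatic (pyridine).
Ring B has one sp³ carbon, so it is not fully conjugated — not aromatic (cyclopentadiene).
Rings C and D form a fused bicyclic system (with one oxygen) with 9 sp² atoms and 10 π electrons from ring double bonds plus a heteroatom lone pair. 10 = 4(2)+2, so the system is aromatic and both rings count as aromatic (benzofuran).
Ring E has one sp³ carbon, so it is not fully conjugated — not aromatic (cycloheptatriene).
Ring F has only sp³ atoms, so it is not fully conjugated — not aromatic (morpholine).
Aromatic: A, C, D. Total: 3.

3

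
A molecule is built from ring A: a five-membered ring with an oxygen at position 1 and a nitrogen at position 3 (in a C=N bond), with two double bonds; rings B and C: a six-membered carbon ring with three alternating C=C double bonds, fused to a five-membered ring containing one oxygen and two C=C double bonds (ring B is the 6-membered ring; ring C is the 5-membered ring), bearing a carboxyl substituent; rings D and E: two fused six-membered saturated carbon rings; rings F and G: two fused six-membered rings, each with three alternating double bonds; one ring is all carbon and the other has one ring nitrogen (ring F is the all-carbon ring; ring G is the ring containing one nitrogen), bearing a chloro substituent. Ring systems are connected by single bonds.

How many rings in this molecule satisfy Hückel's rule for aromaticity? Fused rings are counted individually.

Ring A is planar and fully conjugated; 2 ring double bonds (4 π electrons) plus a heteroatom lone pair (2) give 6 π electrons. Since 6 = 4n+2 (n=1), ring A is aromatic (oxazole).
Rings B and C form a fused bicyclic system (with one oxygen) with 9 sp² atoms and 10 π electrons from ring double bonds plus a heteroatom lone pair. 10 = 4(2)+2, so the system is aromatic and both rings count as aromatic (benzofuran).
Ring D has only sp³ atoms, so it is not fully conjugated — not aromatic (cyclohexane ring).
Ring E has only sp³ atoms, so it is not fully conjugated — not aromatic (cyclohexane ring).
Rings F and G form a fused bicyclic system (with one nitrogen) with 10 sp² atoms and 10 π electrons from ring double bonds. 10 = 4(2)+2, so the system is aromatic and both rings count as aromatic (quinoline).
Aromatic: A, B, C, F, G. Total: 5.

5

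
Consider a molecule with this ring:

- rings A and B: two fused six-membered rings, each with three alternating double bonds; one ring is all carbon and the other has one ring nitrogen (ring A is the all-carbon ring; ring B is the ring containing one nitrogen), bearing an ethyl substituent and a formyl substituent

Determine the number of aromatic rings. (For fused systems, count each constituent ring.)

2

Rings A and B form a fused bicyclic system (with one nitrogen) with 10 sp² atoms and 10 π electrons from ring double bonds. 10 = 4(2)+2, so the system is aromatic and both rings count as aromatic (quinoline).
Aromatic: A, B. Total: 2.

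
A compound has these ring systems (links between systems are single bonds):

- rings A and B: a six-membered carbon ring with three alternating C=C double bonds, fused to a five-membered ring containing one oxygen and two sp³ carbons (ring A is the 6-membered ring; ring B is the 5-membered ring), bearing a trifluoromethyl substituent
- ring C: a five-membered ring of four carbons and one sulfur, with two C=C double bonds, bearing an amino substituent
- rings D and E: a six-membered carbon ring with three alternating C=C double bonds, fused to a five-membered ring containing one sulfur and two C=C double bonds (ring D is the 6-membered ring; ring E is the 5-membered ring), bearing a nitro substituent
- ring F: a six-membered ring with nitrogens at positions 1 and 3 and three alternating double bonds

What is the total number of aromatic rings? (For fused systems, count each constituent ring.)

Ring A has a continuous p-orbital overlap around the ring; 3 ring double bonds give 6 π electrons. That satisfies 4n+2 with n=1, so ring A is aromatic (benzene ring).
Ring B has two sp³ carbons, so it is not fully conjugated — not aromatic (oxolane ring).
Ring C is planar and fully conjugated; 2 ring double bonds (4 π electrons) plus a heteroatom lone pair (2) give 6 π electrons. Since 6 = 4n+2 (n=1), ring C is aromatic (thiophene).
Rings D and E form a fused bicyclic system (with one sulfur) with 9 sp² atoms and 10 π electrons from ring double bonds plus a heteroatom lone pair. 10 = 4(2)+2, so the system is aromatic and both rings count as aromatic (benzothiophene).
Ring F is planar and fully conjugated; 3 ring double bonds give 6 π electrons. 6 = 4(1)+2, so ring F is aromatic (pyrimidine).
Aromatic: A, C, D, E, F. Total: 5.

5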